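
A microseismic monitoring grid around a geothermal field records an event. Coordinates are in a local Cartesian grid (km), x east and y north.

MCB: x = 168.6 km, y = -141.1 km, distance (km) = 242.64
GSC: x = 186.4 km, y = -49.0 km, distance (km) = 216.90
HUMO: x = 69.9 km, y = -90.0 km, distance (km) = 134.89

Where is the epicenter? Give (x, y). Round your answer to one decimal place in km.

-22.9 km east, 7.9 km north

Circle about each station: (x − 168.6)² + (y + 141.1)² = 242.64²; (x − 186.4)² + (y + 49.0)² = 216.90²; (x − 69.9)² + (y + 90.0)² = 134.89².
Subtracting pairs of circle equations eliminates x²+y² and gives linear equations (the radical axes):
35.6 x + 184.2 y = 639.35
-197.4 x + 102.2 y = 5329.70
Solving the 2×2 system: x ≈ -22.9, y ≈ 7.9 km.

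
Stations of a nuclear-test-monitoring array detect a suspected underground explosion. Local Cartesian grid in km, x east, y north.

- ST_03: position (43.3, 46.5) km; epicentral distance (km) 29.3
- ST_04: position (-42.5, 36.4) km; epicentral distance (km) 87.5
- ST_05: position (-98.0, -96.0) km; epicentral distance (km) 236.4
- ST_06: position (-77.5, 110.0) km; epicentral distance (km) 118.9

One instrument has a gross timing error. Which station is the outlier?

Solve using three stations at a time. Using ST_03, ST_04, ST_06 (subtract circle equations pairwise → linear system) gives (x, y) ≈ (36.1, 74.9).
Distances from that point to each station vs reported:
  ST_03: calculated 29.3 vs reported 29.3 → residual 0.0 km
  ST_04: calculated 87.5 vs reported 87.5 → residual 0.0 km
  ST_05: calculated 217.2 vs reported 236.4 → residual 19.2 km
  ST_06: calculated 118.9 vs reported 118.9 → residual 0.0 km
ST_03, ST_04, ST_06 are mutually consistent (residuals ≈ 0); ST_05 is off by 19.2 km.

ST_05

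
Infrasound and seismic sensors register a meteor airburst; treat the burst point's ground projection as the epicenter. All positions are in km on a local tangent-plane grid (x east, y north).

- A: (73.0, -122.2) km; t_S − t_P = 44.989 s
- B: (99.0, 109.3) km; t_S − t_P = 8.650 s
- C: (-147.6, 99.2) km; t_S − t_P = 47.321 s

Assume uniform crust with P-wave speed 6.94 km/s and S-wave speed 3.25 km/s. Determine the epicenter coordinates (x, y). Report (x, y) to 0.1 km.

(138.0, 145.0)

Distance from S−P lag: d = Δt · v_P v_S / (v_P − v_S) = Δt · (6.94·3.25)/(6.94−3.25) ≈ 6.1125·Δt.
So d_A = 274.99, d_B = 52.87, d_C = 289.25 km.
Circle about each station: (x − 73.0)² + (y + 122.2)² = 274.99²; (x − 99.0)² + (y − 109.3)² = 52.87²; (x + 147.6)² + (y − 99.2)² = 289.25².
Subtracting the A equation from the B and C equations removes the quadratic terms:
52.0 x + 463.0 y = 74309.91
-441.2 x + 442.8 y = 3318.50
Solving the 2×2 system: x ≈ 138.0, y ≈ 145.0 km.
Check against A (with the unrounded x, y): √((x − 73.0)²+(y + 122.2)²) = 274.99 ≈ 274.99 km. ✓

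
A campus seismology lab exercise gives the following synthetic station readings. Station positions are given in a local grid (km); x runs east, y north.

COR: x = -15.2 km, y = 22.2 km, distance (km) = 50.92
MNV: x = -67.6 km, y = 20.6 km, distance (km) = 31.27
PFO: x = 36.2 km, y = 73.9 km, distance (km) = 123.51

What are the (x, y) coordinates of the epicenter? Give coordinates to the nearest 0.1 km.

Circle about each station: (x + 15.2)² + (y − 22.2)² = 50.92²; (x + 67.6)² + (y − 20.6)² = 31.27²; (x − 36.2)² + (y − 73.9)² = 123.51².
Subtracting the COR equation from the MNV and PFO equations removes the quadratic terms:
-104.8 x − 3.2 y = 5885.27
102.8 x + 103.4 y = -6614.10
Solving the 2×2 system: x ≈ -55.9, y ≈ -8.4 km.

-55.9 km east, -8.4 km north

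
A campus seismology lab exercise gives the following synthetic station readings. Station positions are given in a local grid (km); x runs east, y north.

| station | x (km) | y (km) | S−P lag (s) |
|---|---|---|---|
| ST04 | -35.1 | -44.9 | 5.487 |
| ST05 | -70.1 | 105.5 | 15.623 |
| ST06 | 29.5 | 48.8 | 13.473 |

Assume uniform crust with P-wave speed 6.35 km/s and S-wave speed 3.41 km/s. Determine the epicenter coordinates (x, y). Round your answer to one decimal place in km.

Distance from S−P lag: d = Δt · v_P v_S / (v_P − v_S) = Δt · (6.35·3.41)/(6.35−3.41) ≈ 7.3651·Δt.
So d_ST04 = 40.41, d_ST05 = 115.07, d_ST06 = 99.23 km.
Circle about each station: (x + 35.1)² + (y + 44.9)² = 40.41²; (x + 70.1)² + (y − 105.5)² = 115.07²; (x − 29.5)² + (y − 48.8)² = 99.23².
Subtracting pairs of circle equations eliminates x²+y² and gives linear equations (the radical axes):
-70.0 x + 300.8 y = 1188.10
129.2 x + 187.4 y = -8209.95
Solving the 2×2 system: x ≈ -51.8, y ≈ -8.1 km.

x ≈ -51.8 km, y ≈ -8.1 km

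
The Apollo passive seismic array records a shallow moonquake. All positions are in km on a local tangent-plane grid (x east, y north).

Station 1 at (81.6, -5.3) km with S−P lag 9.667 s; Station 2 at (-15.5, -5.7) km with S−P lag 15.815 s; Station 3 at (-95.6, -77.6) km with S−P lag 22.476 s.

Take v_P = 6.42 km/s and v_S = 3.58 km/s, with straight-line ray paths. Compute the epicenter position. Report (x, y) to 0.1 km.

(86.2, -83.4)

Distance from S−P lag: d = Δt · v_P v_S / (v_P − v_S) = Δt · (6.42·3.58)/(6.42−3.58) ≈ 8.0928·Δt.
So d_Station 1 = 78.23, d_Station 2 = 127.99, d_Station 3 = 181.89 km.
Circle about each station: (x − 81.6)² + (y + 5.3)² = 78.23²; (x + 15.5)² + (y + 5.7)² = 127.99²; (x + 95.6)² + (y + 77.6)² = 181.89².
Subtracting the Station 1 equation from the Station 2 and Station 3 equations removes the quadratic terms:
-194.2 x − 0.8 y = -16675.42
-354.4 x − 144.6 y = -18489.57
Solving the 2×2 system: x ≈ 86.2, y ≈ -83.4 km.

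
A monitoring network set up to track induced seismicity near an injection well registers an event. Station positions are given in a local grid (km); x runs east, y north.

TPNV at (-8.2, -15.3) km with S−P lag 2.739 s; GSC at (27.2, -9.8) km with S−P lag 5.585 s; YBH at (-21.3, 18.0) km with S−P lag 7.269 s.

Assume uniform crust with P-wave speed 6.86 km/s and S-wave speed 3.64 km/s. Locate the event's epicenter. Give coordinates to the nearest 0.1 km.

Distance from S−P lag: d = Δt · v_P v_S / (v_P − v_S) = Δt · (6.86·3.64)/(6.86−3.64) ≈ 7.7548·Δt.
So d_TPNV = 21.24, d_GSC = 43.31, d_YBH = 56.37 km.
Circle about each station: (x + 8.2)² + (y + 15.3)² = 21.24²; (x − 27.2)² + (y + 9.8)² = 43.31²; (x + 21.3)² + (y − 18.0)² = 56.37².
Subtracting pairs of circle equations eliminates x²+y² and gives linear equations (the radical axes):
70.8 x + 11.0 y = -890.07
-26.2 x + 66.6 y = -2250.08
Solving the 2×2 system: x ≈ -6.9, y ≈ -36.5 km.

x ≈ -6.9 km, y ≈ -36.5 km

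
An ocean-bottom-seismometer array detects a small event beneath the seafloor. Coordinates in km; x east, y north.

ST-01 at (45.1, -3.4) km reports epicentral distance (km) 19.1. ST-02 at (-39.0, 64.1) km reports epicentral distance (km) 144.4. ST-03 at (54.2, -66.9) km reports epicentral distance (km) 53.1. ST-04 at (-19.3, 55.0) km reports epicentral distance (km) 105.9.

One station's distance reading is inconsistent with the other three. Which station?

ST-02

Solve using three stations at a time. Using ST-01, ST-03, ST-04 (subtract circle equations pairwise → linear system) gives (x, y) ≈ (60.9, -14.2).
Distances from that point to each station vs reported:
  ST-01: calculated 19.1 vs reported 19.1 → residual 0.0 km
  ST-02: calculated 126.9 vs reported 144.4 → residual 17.5 km
  ST-03: calculated 53.1 vs reported 53.1 → residual 0.0 km
  ST-04: calculated 105.9 vs reported 105.9 → residual 0.0 km
ST-01, ST-03, ST-04 are mutually consistent (residuals ≈ 0); ST-02 is off by 17.5 km.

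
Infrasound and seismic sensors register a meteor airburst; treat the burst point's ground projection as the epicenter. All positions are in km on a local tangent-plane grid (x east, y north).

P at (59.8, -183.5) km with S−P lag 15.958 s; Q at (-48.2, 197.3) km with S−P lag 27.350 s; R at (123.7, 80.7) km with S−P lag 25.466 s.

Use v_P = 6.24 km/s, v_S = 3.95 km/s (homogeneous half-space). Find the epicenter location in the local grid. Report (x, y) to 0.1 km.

-87.1 km east, -94.5 km north

Distance from S−P lag: d = Δt · v_P v_S / (v_P − v_S) = Δt · (6.24·3.95)/(6.24−3.95) ≈ 10.7633·Δt.
So d_P = 171.76, d_Q = 294.38, d_R = 274.10 km.
Circle about each station: (x − 59.8)² + (y + 183.5)² = 171.76²; (x + 48.2)² + (y − 197.3)² = 294.38²; (x − 123.7)² + (y − 80.7)² = 274.10².
Subtracting pairs of circle equations eliminates x²+y² and gives linear equations (the radical axes):
-216.0 x + 761.6 y = -53155.85
127.8 x + 528.4 y = -61063.42
Solving the 2×2 system: x ≈ -87.1, y ≈ -94.5 km.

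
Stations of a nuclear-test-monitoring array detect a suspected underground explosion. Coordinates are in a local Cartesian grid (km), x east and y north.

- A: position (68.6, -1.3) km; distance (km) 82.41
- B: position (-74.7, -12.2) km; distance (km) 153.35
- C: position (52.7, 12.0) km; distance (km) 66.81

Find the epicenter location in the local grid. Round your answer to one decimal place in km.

Circle about each station: (x − 68.6)² + (y + 1.3)² = 82.41²; (x + 74.7)² + (y + 12.2)² = 153.35²; (x − 52.7)² + (y − 12.0)² = 66.81².
Subtracting the A equation from the B and C equations removes the quadratic terms:
-286.6 x − 21.8 y = -15703.53
-31.8 x + 26.6 y = 541.47
Solving the 2×2 system: x ≈ 48.8, y ≈ 78.7 km.

48.8 km east, 78.7 km north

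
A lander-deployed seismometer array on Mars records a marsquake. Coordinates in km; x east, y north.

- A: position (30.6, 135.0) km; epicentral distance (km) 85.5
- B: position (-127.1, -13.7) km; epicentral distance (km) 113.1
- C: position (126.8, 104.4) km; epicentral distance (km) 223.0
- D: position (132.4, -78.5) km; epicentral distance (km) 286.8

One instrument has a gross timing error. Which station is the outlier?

Solve using three stations at a time. Using B, C, D (subtract circle equations pairwise → linear system) gives (x, y) ≈ (-96.0, 95.0).
Distances from that point to each station vs reported:
  A: calculated 132.7 vs reported 85.5 → residual 47.2 km
  B: calculated 113.0 vs reported 113.1 → residual 0.1 km
  C: calculated 223.0 vs reported 223.0 → residual 0.0 km
  D: calculated 286.8 vs reported 286.8 → residual 0.0 km
B, C, D are mutually consistent (residuals ≈ 0); A is off by 47.2 km.

A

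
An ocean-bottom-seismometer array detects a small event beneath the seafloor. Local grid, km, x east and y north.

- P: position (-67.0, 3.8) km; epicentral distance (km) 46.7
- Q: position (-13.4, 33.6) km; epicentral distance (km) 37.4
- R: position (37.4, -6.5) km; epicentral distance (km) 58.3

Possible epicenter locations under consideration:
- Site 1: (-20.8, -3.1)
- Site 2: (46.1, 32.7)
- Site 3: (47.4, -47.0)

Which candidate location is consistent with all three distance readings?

Site 1

For each candidate, compare |candidate − station| to the reported distance:
Site 1: residuals P 0.0, Q 0.0, R 0.0 → max 0.0 km
Site 2: residuals P 70.0, Q 22.1, R 18.1 → max 70.0 km
Site 3: residuals P 78.5, Q 63.6, R 16.6 → max 78.5 km
Only Site 1 has all residuals ≈ 0.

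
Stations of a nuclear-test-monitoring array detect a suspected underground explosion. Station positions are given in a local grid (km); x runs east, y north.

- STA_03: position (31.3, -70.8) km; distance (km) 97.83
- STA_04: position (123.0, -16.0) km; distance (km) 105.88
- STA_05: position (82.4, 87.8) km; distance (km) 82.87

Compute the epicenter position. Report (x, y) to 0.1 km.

Circle about each station: (x − 31.3)² + (y + 70.8)² = 97.83²; (x − 123.0)² + (y + 16.0)² = 105.88²; (x − 82.4)² + (y − 87.8)² = 82.87².
Subtracting pairs of circle equations eliminates x²+y² and gives linear equations (the radical axes):
183.4 x + 109.6 y = 7752.80
102.2 x + 317.2 y = 11209.54
Solving the 2×2 system: x ≈ 26.2, y ≈ 26.9 km.
Check against STA_03 (with the unrounded x, y): √((x − 31.3)²+(y + 70.8)²) = 97.83 ≈ 97.83 km. ✓

x ≈ 26.2 km, y ≈ 26.9 km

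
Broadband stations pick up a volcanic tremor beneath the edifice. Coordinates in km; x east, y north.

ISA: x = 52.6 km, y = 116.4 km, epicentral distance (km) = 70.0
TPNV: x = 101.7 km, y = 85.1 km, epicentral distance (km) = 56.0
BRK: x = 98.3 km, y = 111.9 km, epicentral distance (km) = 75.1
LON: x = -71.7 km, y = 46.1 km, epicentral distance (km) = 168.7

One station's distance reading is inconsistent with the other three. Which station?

Solve using three stations at a time. Using ISA, TPNV, BRK (subtract circle equations pairwise → linear system) gives (x, y) ≈ (60.7, 46.8).
Distances from that point to each station vs reported:
  ISA: calculated 70.1 vs reported 70.0 → residual 0.1 km
  TPNV: calculated 56.1 vs reported 56.0 → residual 0.1 km
  BRK: calculated 75.2 vs reported 75.1 → residual 0.1 km
  LON: calculated 132.4 vs reported 168.7 → residual 36.3 km
ISA, TPNV, BRK are mutually consistent (residuals ≈ 0); LON is off by 36.3 km.

LON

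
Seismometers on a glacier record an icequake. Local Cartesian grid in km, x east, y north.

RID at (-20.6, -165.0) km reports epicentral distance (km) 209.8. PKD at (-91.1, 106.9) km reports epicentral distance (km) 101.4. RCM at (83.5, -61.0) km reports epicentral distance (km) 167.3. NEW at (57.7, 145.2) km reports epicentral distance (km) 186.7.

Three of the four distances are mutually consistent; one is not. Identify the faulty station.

Solve using three stations at a time. Using PKD, RCM, NEW (subtract circle equations pairwise → linear system) gives (x, y) ≈ (-68.9, 8.0).
Distances from that point to each station vs reported:
  RID: calculated 179.6 vs reported 209.8 → residual 30.2 km
  PKD: calculated 101.4 vs reported 101.4 → residual 0.0 km
  RCM: calculated 167.3 vs reported 167.3 → residual 0.0 km
  NEW: calculated 186.7 vs reported 186.7 → residual 0.0 km
PKD, RCM, NEW are mutually consistent (residuals ≈ 0); RID is off by 30.2 km.

RID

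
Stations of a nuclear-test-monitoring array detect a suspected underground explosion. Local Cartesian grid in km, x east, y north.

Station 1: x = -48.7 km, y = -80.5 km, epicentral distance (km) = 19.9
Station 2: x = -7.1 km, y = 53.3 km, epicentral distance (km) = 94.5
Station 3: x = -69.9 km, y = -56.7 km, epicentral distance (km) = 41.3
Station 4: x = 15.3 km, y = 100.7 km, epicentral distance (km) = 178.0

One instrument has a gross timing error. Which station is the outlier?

Station 2

Solve using three stations at a time. Using Station 1, Station 3, Station 4 (subtract circle equations pairwise → linear system) gives (x, y) ≈ (-31.2, -71.1).
Distances from that point to each station vs reported:
  Station 1: calculated 19.8 vs reported 19.9 → residual 0.1 km
  Station 2: calculated 126.7 vs reported 94.5 → residual 32.2 km
  Station 3: calculated 41.3 vs reported 41.3 → residual 0.0 km
  Station 4: calculated 178.0 vs reported 178.0 → residual 0.0 km
Station 1, Station 3, Station 4 are mutually consistent (residuals ≈ 0); Station 2 is off by 32.2 km.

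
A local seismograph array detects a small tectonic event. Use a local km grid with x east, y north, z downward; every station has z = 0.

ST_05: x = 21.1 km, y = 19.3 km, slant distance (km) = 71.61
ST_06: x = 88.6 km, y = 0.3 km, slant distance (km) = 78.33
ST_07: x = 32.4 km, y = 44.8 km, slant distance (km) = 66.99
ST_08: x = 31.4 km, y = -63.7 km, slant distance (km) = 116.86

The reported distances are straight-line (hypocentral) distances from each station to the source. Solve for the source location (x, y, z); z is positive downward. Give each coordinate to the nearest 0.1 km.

Each station gives a sphere (x−x_i)² + (y−y_i)² + z² = d_i² (stations at z=0).
Subtracting the ST_05 sphere from ST_06 and ST_07: z² cancels, leaving linear equations in x and y:
135.0 x − 38.0 y = 6024.75
22.6 x + 51.0 y = 2879.43
Solving: x ≈ 53.808, y ≈ 32.615 km (keep extra digits for the depth step; rounded: 53.8, 32.6).
Then from the ST_05 sphere: z² = 71.61² − (x − 21.1)² − (y − 19.3)² with x = 53.808, y = 32.615, so z ≈ 62.297 ≈ 62.3 km.

x ≈ 53.8 km, y ≈ 32.6 km, depth ≈ 62.3 km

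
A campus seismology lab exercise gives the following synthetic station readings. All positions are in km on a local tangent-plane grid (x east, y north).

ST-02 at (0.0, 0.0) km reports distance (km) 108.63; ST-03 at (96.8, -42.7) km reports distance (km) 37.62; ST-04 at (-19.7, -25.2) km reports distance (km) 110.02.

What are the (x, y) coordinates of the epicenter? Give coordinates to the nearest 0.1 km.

Circle about each station: x² + y² = 108.63²; (x − 96.8)² + (y + 42.7)² = 37.62²; (x + 19.7)² + (y + 25.2)² = 110.02².
Subtracting the ST-02 equation from the ST-03 and ST-04 equations removes the quadratic terms:
193.6 x − 85.4 y = 21578.74
-39.4 x − 50.4 y = 719.21
Solving the 2×2 system: x ≈ 78.2, y ≈ -75.4 km.

x ≈ 78.2 km, y ≈ -75.4 km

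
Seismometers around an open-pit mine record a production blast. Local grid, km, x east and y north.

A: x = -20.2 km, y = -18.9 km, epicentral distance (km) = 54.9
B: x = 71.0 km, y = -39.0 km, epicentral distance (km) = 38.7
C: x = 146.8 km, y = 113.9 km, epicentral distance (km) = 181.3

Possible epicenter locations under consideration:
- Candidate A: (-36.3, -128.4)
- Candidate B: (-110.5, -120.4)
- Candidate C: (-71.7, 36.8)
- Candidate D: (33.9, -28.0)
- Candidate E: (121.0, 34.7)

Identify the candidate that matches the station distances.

Candidate D

For each candidate, compare |candidate − station| to the reported distance:
Candidate A: residuals A 55.8, B 101.0, C 122.4 → max 122.4 km
Candidate B: residuals A 81.0, B 160.2, C 166.7 → max 166.7 km
Candidate C: residuals A 21.0, B 122.9, C 50.4 → max 122.9 km
Candidate D: residuals A 0.0, B 0.0, C 0.0 → max 0.0 km
Candidate E: residuals A 96.1, B 50.4, C 98.0 → max 98.0 km
Only Candidate D has all residuals ≈ 0.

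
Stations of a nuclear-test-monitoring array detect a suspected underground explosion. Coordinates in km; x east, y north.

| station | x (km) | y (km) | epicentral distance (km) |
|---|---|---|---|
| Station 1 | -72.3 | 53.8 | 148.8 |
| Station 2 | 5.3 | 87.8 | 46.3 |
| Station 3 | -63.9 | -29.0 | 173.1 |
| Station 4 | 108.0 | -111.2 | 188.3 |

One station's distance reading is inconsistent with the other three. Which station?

Solve using three stations at a time. Using Station 1, Station 3, Station 4 (subtract circle equations pairwise → linear system) gives (x, y) ≈ (75.1, 74.2).
Distances from that point to each station vs reported:
  Station 1: calculated 148.8 vs reported 148.8 → residual 0.0 km
  Station 2: calculated 71.1 vs reported 46.3 → residual 24.8 km
  Station 3: calculated 173.1 vs reported 173.1 → residual 0.0 km
  Station 4: calculated 188.3 vs reported 188.3 → residual 0.0 km
Station 1, Station 3, Station 4 are mutually consistent (residuals ≈ 0); Station 2 is off by 24.8 km.

Station 2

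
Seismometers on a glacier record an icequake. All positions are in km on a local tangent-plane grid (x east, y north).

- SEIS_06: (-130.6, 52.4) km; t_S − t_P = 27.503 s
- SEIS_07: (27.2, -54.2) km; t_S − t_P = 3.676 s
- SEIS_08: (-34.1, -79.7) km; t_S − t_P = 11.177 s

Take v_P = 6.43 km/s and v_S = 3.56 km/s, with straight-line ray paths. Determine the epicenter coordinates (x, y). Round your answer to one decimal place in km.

Distance from S−P lag: d = Δt · v_P v_S / (v_P − v_S) = Δt · (6.43·3.56)/(6.43−3.56) ≈ 7.9759·Δt.
So d_SEIS_06 = 219.36, d_SEIS_07 = 29.32, d_SEIS_08 = 89.15 km.
Circle about each station: (x + 130.6)² + (y − 52.4)² = 219.36²; (x − 27.2)² + (y + 54.2)² = 29.32²; (x + 34.1)² + (y + 79.7)² = 89.15².
Subtracting the SEIS_06 equation from the SEIS_07 and SEIS_08 equations removes the quadratic terms:
315.6 x − 213.2 y = 31134.51
193.0 x − 264.2 y = 27883.87
Solving the 2×2 system: x ≈ 54.0, y ≈ -66.1 km.
Check against SEIS_06 (with the unrounded x, y): √((x + 130.6)²+(y − 52.4)²) = 219.36 ≈ 219.36 km. ✓

x ≈ 54.0 km, y ≈ -66.1 km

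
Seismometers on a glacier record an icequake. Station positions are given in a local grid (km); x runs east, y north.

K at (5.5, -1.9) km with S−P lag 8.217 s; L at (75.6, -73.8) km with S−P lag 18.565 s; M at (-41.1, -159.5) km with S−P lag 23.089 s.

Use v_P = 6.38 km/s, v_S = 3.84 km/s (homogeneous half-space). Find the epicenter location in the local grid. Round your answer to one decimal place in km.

-39.7 km east, 63.2 km north

Distance from S−P lag: d = Δt · v_P v_S / (v_P − v_S) = Δt · (6.38·3.84)/(6.38−3.84) ≈ 9.6454·Δt.
So d_K = 79.26, d_L = 179.07, d_M = 222.70 km.
Circle about each station: (x − 5.5)² + (y + 1.9)² = 79.26²; (x − 75.6)² + (y + 73.8)² = 179.07²; (x + 41.1)² + (y + 159.5)² = 222.70².
Subtracting the K equation from the L and M equations removes the quadratic terms:
140.2 x − 143.8 y = -14655.98
-93.2 x − 315.2 y = -16217.54
Solving the 2×2 system: x ≈ -39.7, y ≈ 63.2 km.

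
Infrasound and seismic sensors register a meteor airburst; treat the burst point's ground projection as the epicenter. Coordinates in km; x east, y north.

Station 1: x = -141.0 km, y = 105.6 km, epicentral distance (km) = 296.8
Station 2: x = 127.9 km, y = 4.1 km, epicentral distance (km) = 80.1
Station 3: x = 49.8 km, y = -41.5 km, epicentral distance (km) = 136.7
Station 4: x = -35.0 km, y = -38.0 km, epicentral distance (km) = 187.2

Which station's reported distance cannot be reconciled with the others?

Solve using three stations at a time. Using Station 2, Station 3, Station 4 (subtract circle equations pairwise → linear system) gives (x, y) ≈ (108.9, 81.6).
Distances from that point to each station vs reported:
  Station 1: calculated 251.0 vs reported 296.8 → residual 45.8 km
  Station 2: calculated 79.8 vs reported 80.1 → residual 0.3 km
  Station 3: calculated 136.5 vs reported 136.7 → residual 0.2 km
  Station 4: calculated 187.1 vs reported 187.2 → residual 0.1 km
Station 2, Station 3, Station 4 are mutually consistent (residuals ≈ 0); Station 1 is off by 45.8 km.

Station 1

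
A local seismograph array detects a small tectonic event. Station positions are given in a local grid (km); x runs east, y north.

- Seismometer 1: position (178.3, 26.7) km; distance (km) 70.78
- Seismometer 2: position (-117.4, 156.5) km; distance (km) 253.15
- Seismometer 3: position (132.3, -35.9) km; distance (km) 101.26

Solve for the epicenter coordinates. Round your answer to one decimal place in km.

Circle about each station: (x − 178.3)² + (y − 26.7)² = 70.78²; (x + 117.4)² + (y − 156.5)² = 253.15²; (x − 132.3)² + (y + 35.9)² = 101.26².
Subtracting the Seismometer 1 equation from the Seismometer 2 and Seismometer 3 equations removes the quadratic terms:
-591.4 x + 259.6 y = -53303.88
-92.0 x − 125.2 y = -18955.46
Solving the 2×2 system: x ≈ 118.4, y ≈ 64.4 km.

118.4 km east, 64.4 km north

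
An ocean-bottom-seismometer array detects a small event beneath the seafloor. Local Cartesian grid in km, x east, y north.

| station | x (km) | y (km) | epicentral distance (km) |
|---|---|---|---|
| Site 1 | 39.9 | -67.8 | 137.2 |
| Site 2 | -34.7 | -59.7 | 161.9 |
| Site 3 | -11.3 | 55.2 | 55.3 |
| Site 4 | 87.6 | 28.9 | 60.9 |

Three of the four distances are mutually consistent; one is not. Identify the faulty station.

Solve using three stations at a time. Using Site 1, Site 3, Site 4 (subtract circle equations pairwise → linear system) gives (x, y) ≈ (42.1, 69.4).
Distances from that point to each station vs reported:
  Site 1: calculated 137.2 vs reported 137.2 → residual 0.0 km
  Site 2: calculated 150.2 vs reported 161.9 → residual 11.7 km
  Site 3: calculated 55.3 vs reported 55.3 → residual 0.0 km
  Site 4: calculated 60.9 vs reported 60.9 → residual 0.0 km
Site 1, Site 3, Site 4 are mutually consistent (residuals ≈ 0); Site 2 is off by 11.7 km.

Site 2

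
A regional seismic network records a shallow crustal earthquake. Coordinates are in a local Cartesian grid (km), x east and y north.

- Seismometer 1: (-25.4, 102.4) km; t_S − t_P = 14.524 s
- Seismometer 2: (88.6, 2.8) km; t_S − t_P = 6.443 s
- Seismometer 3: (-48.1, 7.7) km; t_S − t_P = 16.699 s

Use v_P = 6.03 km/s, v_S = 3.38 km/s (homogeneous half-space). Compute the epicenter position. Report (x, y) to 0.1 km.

Distance from S−P lag: d = Δt · v_P v_S / (v_P − v_S) = Δt · (6.03·3.38)/(6.03−3.38) ≈ 7.6911·Δt.
So d_Seismometer 1 = 111.71, d_Seismometer 2 = 49.55, d_Seismometer 3 = 128.43 km.
Circle about each station: (x + 25.4)² + (y − 102.4)² = 111.71²; (x − 88.6)² + (y − 2.8)² = 49.55²; (x + 48.1)² + (y − 7.7)² = 128.43².
Subtracting the Seismometer 1 equation from the Seismometer 2 and Seismometer 3 equations removes the quadratic terms:
228.0 x − 199.2 y = 6750.80
-45.4 x − 189.4 y = -12773.16
Solving the 2×2 system: x ≈ 73.2, y ≈ 49.9 km.

(73.2, 49.9)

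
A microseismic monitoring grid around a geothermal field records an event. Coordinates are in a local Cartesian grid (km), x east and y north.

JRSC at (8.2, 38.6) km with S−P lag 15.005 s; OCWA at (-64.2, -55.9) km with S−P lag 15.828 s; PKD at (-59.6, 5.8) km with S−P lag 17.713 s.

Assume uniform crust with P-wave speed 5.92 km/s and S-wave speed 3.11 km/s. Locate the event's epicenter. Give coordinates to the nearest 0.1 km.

(39.5, -54.6)

Distance from S−P lag: d = Δt · v_P v_S / (v_P − v_S) = Δt · (5.92·3.11)/(5.92−3.11) ≈ 6.5520·Δt.
So d_JRSC = 98.31, d_OCWA = 103.71, d_PKD = 116.06 km.
Circle about each station: (x − 8.2)² + (y − 38.6)² = 98.31²; (x + 64.2)² + (y + 55.9)² = 103.71²; (x + 59.6)² + (y − 5.8)² = 116.06².
Subtracting the JRSC equation from the OCWA and PKD equations removes the quadratic terms:
-144.8 x − 189.0 y = 4598.34
-135.6 x − 65.6 y = -1776.47
Solving the 2×2 system: x ≈ 39.5, y ≈ -54.6 km.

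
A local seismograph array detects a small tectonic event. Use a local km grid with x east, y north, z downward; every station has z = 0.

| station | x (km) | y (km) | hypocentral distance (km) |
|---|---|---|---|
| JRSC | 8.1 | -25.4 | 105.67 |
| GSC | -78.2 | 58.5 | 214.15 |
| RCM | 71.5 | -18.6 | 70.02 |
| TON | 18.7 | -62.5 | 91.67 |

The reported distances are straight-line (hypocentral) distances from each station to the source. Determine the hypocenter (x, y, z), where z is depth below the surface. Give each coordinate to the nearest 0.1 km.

Each station gives a sphere (x−x_i)² + (y−y_i)² + z² = d_i² (stations at z=0).
Subtracting the JRSC sphere from GSC and RCM: z² cancels, leaving linear equations in x and y:
-172.6 x + 167.8 y = -25867.35
126.8 x + 13.6 y = 11010.79
Solving: x ≈ 93.099, y ≈ -58.394 km (keep extra digits for the depth step; rounded: 93.1, -58.4).
Then from the JRSC sphere: z² = 105.67² − (x − 8.1)² − (y + 25.4)² with x = 93.099, y = -58.394, so z ≈ 53.411 ≈ 53.4 km.

x ≈ 93.1 km, y ≈ -58.4 km, depth ≈ 53.4 km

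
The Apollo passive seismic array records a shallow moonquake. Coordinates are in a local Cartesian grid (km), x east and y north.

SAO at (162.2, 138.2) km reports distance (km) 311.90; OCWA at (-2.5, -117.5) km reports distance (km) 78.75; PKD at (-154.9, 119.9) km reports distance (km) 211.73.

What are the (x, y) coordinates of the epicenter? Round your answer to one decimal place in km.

-67.4 km east, -72.9 km north

Circle about each station: (x − 162.2)² + (y − 138.2)² = 311.90²; (x + 2.5)² + (y + 117.5)² = 78.75²; (x + 154.9)² + (y − 119.9)² = 211.73².
Subtracting pairs of circle equations eliminates x²+y² and gives linear equations (the radical axes):
-329.4 x − 511.4 y = 59484.47
-634.2 x − 36.6 y = 45413.96
Solving the 2×2 system: x ≈ -67.4, y ≈ -72.9 km.
Check against SAO (with the unrounded x, y): √((x − 162.2)²+(y − 138.2)²) = 311.90 ≈ 311.90 km. ✓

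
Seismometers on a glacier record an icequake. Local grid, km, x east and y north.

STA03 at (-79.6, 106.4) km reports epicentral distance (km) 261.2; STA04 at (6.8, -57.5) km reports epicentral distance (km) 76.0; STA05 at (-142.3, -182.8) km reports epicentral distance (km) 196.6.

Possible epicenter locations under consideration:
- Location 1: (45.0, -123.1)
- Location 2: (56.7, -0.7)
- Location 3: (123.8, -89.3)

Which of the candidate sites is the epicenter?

Location 1

For each candidate, compare |candidate − station| to the reported distance:
Location 1: residuals STA03 0.1, STA04 0.1, STA05 0.0 → max 0.1 km
Location 2: residuals STA03 87.9, STA04 0.4, STA05 73.1 → max 87.9 km
Location 3: residuals STA03 21.1, STA04 45.2, STA05 85.4 → max 85.4 km
Only Location 1 has all residuals ≈ 0.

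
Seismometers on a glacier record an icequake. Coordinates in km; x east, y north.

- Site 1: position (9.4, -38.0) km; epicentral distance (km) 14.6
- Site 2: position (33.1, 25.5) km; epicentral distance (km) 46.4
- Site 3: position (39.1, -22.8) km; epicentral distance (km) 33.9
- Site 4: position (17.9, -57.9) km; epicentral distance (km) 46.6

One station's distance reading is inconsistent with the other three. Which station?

Site 1

Solve using three stations at a time. Using Site 2, Site 3, Site 4 (subtract circle equations pairwise → linear system) gives (x, y) ≈ (6.8, -12.7).
Distances from that point to each station vs reported:
  Site 1: calculated 25.5 vs reported 14.6 → residual 10.9 km
  Site 2: calculated 46.4 vs reported 46.4 → residual 0.0 km
  Site 3: calculated 33.8 vs reported 33.9 → residual 0.1 km
  Site 4: calculated 46.6 vs reported 46.6 → residual 0.0 km
Site 2, Site 3, Site 4 are mutually consistent (residuals ≈ 0); Site 1 is off by 10.9 km.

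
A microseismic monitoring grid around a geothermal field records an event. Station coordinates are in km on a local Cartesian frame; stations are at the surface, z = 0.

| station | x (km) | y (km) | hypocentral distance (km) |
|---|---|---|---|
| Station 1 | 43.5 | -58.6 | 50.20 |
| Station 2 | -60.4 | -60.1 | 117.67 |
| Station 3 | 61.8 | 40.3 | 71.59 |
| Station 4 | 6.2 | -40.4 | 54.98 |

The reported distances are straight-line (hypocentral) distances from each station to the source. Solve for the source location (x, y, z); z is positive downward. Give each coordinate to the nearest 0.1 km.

(45.5, -21.0, 33.2)

Each station gives a sphere (x−x_i)² + (y−y_i)² + z² = d_i² (stations at z=0).
Subtracting the Station 1 sphere from Station 2 and Station 3: z² cancels, leaving linear equations in x and y:
-207.8 x − 3.0 y = -9392.23
36.6 x + 197.8 y = -2487.97
Solving: x ≈ 45.502, y ≈ -20.998 km (keep extra digits for the depth step; rounded: 45.5, -21.0).
Then from the Station 1 sphere: z² = 50.20² − (x − 43.5)² − (y + 58.6)² with x = 45.502, y = -20.998, so z ≈ 33.198 ≈ 33.2 km.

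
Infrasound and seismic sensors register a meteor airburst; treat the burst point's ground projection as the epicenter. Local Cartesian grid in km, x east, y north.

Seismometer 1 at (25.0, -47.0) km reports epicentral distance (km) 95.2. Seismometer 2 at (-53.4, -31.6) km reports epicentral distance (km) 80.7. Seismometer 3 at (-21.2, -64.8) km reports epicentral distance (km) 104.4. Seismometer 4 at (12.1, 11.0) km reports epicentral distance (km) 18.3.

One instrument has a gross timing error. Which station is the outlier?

Seismometer 4

Solve using three stations at a time. Using Seismometer 1, Seismometer 2, Seismometer 3 (subtract circle equations pairwise → linear system) gives (x, y) ≈ (-15.0, 39.5).
Distances from that point to each station vs reported:
  Seismometer 1: calculated 95.3 vs reported 95.2 → residual 0.1 km
  Seismometer 2: calculated 80.8 vs reported 80.7 → residual 0.1 km
  Seismometer 3: calculated 104.5 vs reported 104.4 → residual 0.1 km
  Seismometer 4: calculated 39.3 vs reported 18.3 → residual 21.0 km
Seismometer 1, Seismometer 2, Seismometer 3 are mutually consistent (residuals ≈ 0); Seismometer 4 is off by 21.0 km.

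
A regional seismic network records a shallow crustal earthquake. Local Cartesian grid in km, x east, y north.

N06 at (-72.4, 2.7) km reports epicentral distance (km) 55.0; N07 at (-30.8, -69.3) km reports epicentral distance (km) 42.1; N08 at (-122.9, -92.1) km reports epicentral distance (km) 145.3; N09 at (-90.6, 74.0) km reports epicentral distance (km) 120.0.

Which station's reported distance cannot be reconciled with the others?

N08

Solve using three stations at a time. Using N06, N07, N09 (subtract circle equations pairwise → linear system) gives (x, y) ≈ (-26.1, -27.3).
Distances from that point to each station vs reported:
  N06: calculated 55.1 vs reported 55.0 → residual 0.1 km
  N07: calculated 42.3 vs reported 42.1 → residual 0.2 km
  N08: calculated 116.5 vs reported 145.3 → residual 28.8 km
  N09: calculated 120.1 vs reported 120.0 → residual 0.1 km
N06, N07, N09 are mutually consistent (residuals ≈ 0); N08 is off by 28.8 km.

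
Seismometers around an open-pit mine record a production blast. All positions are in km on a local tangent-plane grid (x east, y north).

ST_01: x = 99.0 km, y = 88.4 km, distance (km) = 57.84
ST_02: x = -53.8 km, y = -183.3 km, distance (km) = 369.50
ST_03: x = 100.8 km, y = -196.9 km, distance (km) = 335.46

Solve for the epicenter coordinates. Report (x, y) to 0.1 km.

Circle about each station: (x − 99.0)² + (y − 88.4)² = 57.84²; (x + 53.8)² + (y + 183.3)² = 369.50²; (x − 100.8)² + (y + 196.9)² = 335.46².
Subtracting the ST_01 equation from the ST_02 and ST_03 equations removes the quadratic terms:
-305.6 x − 543.4 y = -114307.01
3.6 x − 570.6 y = -77873.26
Solving the 2×2 system: x ≈ 129.9, y ≈ 137.3 km.

129.9 km east, 137.3 km north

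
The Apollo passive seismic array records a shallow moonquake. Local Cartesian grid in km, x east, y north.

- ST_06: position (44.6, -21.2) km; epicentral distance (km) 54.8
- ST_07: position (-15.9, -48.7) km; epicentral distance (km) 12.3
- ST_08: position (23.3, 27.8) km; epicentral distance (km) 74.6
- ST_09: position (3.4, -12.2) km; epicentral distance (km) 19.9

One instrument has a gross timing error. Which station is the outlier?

ST_09

Solve using three stations at a time. Using ST_06, ST_07, ST_08 (subtract circle equations pairwise → linear system) gives (x, y) ≈ (-6.7, -40.5).
Distances from that point to each station vs reported:
  ST_06: calculated 54.8 vs reported 54.8 → residual 0.0 km
  ST_07: calculated 12.3 vs reported 12.3 → residual 0.0 km
  ST_08: calculated 74.6 vs reported 74.6 → residual 0.0 km
  ST_09: calculated 30.1 vs reported 19.9 → residual 10.2 km
ST_06, ST_07, ST_08 are mutually consistent (residuals ≈ 0); ST_09 is off by 10.2 km.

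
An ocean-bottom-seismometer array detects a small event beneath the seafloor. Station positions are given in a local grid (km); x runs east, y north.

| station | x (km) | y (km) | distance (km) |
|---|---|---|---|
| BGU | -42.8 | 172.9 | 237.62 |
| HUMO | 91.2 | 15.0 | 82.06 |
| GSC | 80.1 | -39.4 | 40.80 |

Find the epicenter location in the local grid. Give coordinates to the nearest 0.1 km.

Circle about each station: (x + 42.8)² + (y − 172.9)² = 237.62²; (x − 91.2)² + (y − 15.0)² = 82.06²; (x − 80.1)² + (y + 39.4)² = 40.80².
Subtracting the BGU equation from the HUMO and GSC equations removes the quadratic terms:
268.0 x − 315.8 y = 26545.61
245.8 x − 424.6 y = 31040.74
Solving the 2×2 system: x ≈ 40.6, y ≈ -49.6 km.

x ≈ 40.6 km, y ≈ -49.6 km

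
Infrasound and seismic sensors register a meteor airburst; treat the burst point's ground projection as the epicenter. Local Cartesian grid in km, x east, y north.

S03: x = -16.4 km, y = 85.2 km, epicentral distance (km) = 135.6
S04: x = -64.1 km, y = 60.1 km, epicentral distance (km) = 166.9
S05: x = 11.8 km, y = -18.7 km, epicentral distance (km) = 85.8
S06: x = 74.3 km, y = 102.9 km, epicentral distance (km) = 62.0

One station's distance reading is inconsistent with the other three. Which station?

Solve using three stations at a time. Using S03, S04, S05 (subtract circle equations pairwise → linear system) gives (x, y) ≈ (93.9, 6.3).
Distances from that point to each station vs reported:
  S03: calculated 135.6 vs reported 135.6 → residual 0.0 km
  S04: calculated 166.9 vs reported 166.9 → residual 0.0 km
  S05: calculated 85.8 vs reported 85.8 → residual 0.0 km
  S06: calculated 98.6 vs reported 62.0 → residual 36.6 km
S03, S04, S05 are mutually consistent (residuals ≈ 0); S06 is off by 36.6 km.

S06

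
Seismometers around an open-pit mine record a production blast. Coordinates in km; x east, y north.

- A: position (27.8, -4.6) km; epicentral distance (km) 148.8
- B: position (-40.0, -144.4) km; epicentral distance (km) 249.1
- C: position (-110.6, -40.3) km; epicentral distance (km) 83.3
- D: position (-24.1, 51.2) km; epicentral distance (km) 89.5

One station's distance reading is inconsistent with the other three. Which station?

Solve using three stations at a time. Using A, C, D (subtract circle equations pairwise → linear system) gives (x, y) ≈ (-113.2, 42.9).
Distances from that point to each station vs reported:
  A: calculated 148.8 vs reported 148.8 → residual 0.0 km
  B: calculated 201.1 vs reported 249.1 → residual 48.0 km
  C: calculated 83.3 vs reported 83.3 → residual 0.0 km
  D: calculated 89.5 vs reported 89.5 → residual 0.0 km
A, C, D are mutually consistent (residuals ≈ 0); B is off by 48.0 km.

B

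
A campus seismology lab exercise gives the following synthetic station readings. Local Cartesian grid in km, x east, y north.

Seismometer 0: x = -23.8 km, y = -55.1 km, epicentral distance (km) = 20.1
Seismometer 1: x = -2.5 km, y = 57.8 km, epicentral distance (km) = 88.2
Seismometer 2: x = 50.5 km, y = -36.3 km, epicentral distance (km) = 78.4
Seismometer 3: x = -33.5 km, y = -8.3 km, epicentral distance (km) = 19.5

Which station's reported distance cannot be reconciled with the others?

Solve using three stations at a time. Using Seismometer 1, Seismometer 2, Seismometer 3 (subtract circle equations pairwise → linear system) gives (x, y) ≈ (-27.3, -26.8).
Distances from that point to each station vs reported:
  Seismometer 0: calculated 28.5 vs reported 20.1 → residual 8.4 km
  Seismometer 1: calculated 88.2 vs reported 88.2 → residual 0.0 km
  Seismometer 2: calculated 78.4 vs reported 78.4 → residual 0.0 km
  Seismometer 3: calculated 19.5 vs reported 19.5 → residual 0.0 km
Seismometer 1, Seismometer 2, Seismometer 3 are mutually consistent (residuals ≈ 0); Seismometer 0 is off by 8.4 km.

Seismometer 0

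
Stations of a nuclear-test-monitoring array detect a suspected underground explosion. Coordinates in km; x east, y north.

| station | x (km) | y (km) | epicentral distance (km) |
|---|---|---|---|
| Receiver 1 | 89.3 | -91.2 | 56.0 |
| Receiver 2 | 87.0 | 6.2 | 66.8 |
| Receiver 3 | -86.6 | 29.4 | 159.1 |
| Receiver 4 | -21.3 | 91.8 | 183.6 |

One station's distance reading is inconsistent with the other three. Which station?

Receiver 4

Solve using three stations at a time. Using Receiver 1, Receiver 2, Receiver 3 (subtract circle equations pairwise → linear system) gives (x, y) ≈ (51.2, -50.2).
Distances from that point to each station vs reported:
  Receiver 1: calculated 56.0 vs reported 56.0 → residual 0.0 km
  Receiver 2: calculated 66.8 vs reported 66.8 → residual 0.0 km
  Receiver 3: calculated 159.1 vs reported 159.1 → residual 0.0 km
  Receiver 4: calculated 159.4 vs reported 183.6 → residual 24.2 km
Receiver 1, Receiver 2, Receiver 3 are mutually consistent (residuals ≈ 0); Receiver 4 is off by 24.2 km.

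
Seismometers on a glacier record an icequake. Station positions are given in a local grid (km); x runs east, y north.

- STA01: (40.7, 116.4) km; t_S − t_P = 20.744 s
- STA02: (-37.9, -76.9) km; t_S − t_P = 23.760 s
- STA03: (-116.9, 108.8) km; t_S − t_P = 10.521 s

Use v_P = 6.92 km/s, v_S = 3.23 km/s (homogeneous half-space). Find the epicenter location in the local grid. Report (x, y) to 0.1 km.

-72.9 km east, 62.7 km north

Distance from S−P lag: d = Δt · v_P v_S / (v_P − v_S) = Δt · (6.92·3.23)/(6.92−3.23) ≈ 6.0573·Δt.
So d_STA01 = 125.65, d_STA02 = 143.92, d_STA03 = 63.73 km.
Circle about each station: (x − 40.7)² + (y − 116.4)² = 125.65²; (x + 37.9)² + (y + 76.9)² = 143.92²; (x + 116.9)² + (y − 108.8)² = 63.73².
Subtracting the STA01 equation from the STA02 and STA03 equations removes the quadratic terms:
-157.2 x − 386.6 y = -12780.47
-315.2 x − 15.2 y = 22024.01
Solving the 2×2 system: x ≈ -72.9, y ≈ 62.7 km.
Check against STA01 (with the unrounded x, y): √((x − 40.7)²+(y − 116.4)²) = 125.65 ≈ 125.65 km. ✓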